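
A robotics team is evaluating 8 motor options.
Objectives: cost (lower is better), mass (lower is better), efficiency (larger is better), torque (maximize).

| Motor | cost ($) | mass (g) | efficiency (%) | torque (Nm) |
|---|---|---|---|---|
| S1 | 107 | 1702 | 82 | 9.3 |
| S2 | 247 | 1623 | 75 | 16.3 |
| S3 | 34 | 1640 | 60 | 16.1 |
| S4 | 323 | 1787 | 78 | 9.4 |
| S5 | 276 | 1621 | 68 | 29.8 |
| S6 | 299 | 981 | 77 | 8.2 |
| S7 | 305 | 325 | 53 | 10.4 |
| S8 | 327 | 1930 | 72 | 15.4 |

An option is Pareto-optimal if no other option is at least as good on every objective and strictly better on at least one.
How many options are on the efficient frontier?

7

S1: not dominated (best efficiency).
S2: not dominated.
S3: not dominated (best cost).
S4: not dominated.
S5: not dominated (best torque).
S6: not dominated.
S7: not dominated (best mass).
S8: dominated by S2 (cost 247≤327, mass 1623≤1930, efficiency 75≥72, torque 16.3≥15.4).
Pareto-optimal: S1, S2, S3, S4, S5, S6, S7 → 7.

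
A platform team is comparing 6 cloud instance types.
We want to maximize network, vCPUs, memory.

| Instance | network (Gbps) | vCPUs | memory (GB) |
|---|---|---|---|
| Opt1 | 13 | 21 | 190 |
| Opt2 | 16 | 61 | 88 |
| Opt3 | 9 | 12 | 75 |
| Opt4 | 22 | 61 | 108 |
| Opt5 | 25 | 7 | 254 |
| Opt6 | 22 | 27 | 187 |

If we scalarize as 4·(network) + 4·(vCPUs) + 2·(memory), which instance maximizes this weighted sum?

Opt5

Opt1: 4·13 + 4·21 + 2·190 = 516
Opt2: 4·16 + 4·61 + 2·88 = 484
Opt3: 4·9 + 4·12 + 2·75 = 234
Opt4: 4·22 + 4·61 + 2·108 = 548
Opt5: 4·25 + 4·7 + 2·254 = 636
Opt6: 4·22 + 4·27 + 2·187 = 570
Highest: Opt5 at 636.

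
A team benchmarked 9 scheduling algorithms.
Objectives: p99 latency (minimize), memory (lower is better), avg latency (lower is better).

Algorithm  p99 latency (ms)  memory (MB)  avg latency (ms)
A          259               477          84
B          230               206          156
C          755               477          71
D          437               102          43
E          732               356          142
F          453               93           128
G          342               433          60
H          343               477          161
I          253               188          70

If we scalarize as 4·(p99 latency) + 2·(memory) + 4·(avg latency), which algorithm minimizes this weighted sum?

I

A: 4·259 + 2·477 + 4·84 = 2326
B: 4·230 + 2·206 + 4·156 = 1956
C: 4·755 + 2·477 + 4·71 = 4258
D: 4·437 + 2·102 + 4·43 = 2124
E: 4·732 + 2·356 + 4·142 = 4208
F: 4·453 + 2·93 + 4·128 = 2510
G: 4·342 + 2·433 + 4·60 = 2474
H: 4·343 + 2·477 + 4·161 = 2970
I: 4·253 + 2·188 + 4·70 = 1668
Lowest: I at 1668.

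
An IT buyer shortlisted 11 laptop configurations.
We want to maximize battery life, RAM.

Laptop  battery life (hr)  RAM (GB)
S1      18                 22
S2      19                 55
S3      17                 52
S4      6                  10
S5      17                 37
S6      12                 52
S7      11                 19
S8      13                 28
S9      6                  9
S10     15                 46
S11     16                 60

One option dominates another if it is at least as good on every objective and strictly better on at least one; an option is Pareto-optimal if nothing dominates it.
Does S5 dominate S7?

S5 vs S7: battery life 17≥11, RAM 37≥19 — S5 is at least as good on every objective with at least one strict improvement.

Yes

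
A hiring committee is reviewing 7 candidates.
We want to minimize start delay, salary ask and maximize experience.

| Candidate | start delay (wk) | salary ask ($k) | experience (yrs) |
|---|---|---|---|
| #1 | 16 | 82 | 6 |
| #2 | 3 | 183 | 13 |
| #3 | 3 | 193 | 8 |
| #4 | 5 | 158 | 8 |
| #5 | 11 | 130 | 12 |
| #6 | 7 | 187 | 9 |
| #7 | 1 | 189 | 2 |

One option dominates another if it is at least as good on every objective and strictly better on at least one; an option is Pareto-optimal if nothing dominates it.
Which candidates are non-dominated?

#1, #2, #4, #5, #7

#1: not dominated (best salary ask).
#2: not dominated (best experience).
#3: dominated by #2 (start delay 3≤3, salary ask 183≤193, experience 13≥8).
#4: not dominated.
#5: not dominated.
#6: dominated by #2 (start delay 3≤7, salary ask 183≤187, experience 13≥9).
#7: not dominated (best start delay).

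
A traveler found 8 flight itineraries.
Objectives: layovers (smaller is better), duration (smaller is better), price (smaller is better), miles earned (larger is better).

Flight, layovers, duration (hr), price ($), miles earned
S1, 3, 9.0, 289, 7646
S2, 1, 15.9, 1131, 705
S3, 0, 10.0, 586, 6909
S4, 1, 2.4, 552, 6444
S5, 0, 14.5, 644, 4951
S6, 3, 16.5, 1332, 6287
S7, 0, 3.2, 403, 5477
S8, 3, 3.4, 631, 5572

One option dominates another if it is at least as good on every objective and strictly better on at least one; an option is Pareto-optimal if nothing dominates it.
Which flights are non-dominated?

S1: not dominated (best price).
S2: dominated by S3 (layovers 0≤1, duration 10.0≤15.9, price 586≤1131, miles earned 6909≥705).
S3: not dominated.
S4: not dominated (best duration).
S5: dominated by S3 (layovers 0≤0, duration 10.0≤14.5, price 586≤644, miles earned 6909≥4951).
S6: dominated by S1 (layovers 3≤3, duration 9.0≤16.5, price 289≤1332, miles earned 7646≥6287).
S7: not dominated.
S8: dominated by S4 (layovers 1≤3, duration 2.4≤3.4, price 552≤631, miles earned 6444≥5572).

S1, S3, S4, S7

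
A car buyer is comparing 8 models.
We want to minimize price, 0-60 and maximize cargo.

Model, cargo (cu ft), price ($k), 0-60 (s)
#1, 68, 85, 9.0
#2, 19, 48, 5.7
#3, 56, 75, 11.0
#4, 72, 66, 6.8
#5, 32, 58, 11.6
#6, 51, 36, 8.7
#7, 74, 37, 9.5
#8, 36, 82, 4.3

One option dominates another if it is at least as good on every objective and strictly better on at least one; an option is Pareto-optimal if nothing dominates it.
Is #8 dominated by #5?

#5 vs #8: #5 is worse on cargo (32 vs 36), so it does not dominate #8.

No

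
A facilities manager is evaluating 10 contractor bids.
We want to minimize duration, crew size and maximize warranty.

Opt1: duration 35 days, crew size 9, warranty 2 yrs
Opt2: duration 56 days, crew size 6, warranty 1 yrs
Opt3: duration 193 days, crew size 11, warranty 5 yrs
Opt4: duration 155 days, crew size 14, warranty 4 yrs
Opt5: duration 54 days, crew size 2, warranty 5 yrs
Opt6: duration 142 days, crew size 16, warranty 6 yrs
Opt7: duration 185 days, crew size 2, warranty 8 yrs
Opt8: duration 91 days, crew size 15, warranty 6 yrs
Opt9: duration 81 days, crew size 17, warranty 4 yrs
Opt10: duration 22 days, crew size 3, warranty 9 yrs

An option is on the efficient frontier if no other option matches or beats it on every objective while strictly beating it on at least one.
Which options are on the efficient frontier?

Opt5, Opt7, Opt10

Opt1: dominated by Opt10 (duration 22≤35, crew size 3≤9, warranty 9≥2).
Opt2: dominated by Opt5 (duration 54≤56, crew size 2≤6, warranty 5≥1).
Opt3: dominated by Opt5 (duration 54≤193, crew size 2≤11, warranty 5≥5).
Opt4: dominated by Opt5 (duration 54≤155, crew size 2≤14, warranty 5≥4).
Opt5: not dominated.
Opt6: dominated by Opt8 (duration 91≤142, crew size 15≤16, warranty 6≥6).
Opt7: not dominated.
Opt8: dominated by Opt10 (duration 22≤91, crew size 3≤15, warranty 9≥6).
Opt9: dominated by Opt5 (duration 54≤81, crew size 2≤17, warranty 5≥4).
Opt10: not dominated (best duration).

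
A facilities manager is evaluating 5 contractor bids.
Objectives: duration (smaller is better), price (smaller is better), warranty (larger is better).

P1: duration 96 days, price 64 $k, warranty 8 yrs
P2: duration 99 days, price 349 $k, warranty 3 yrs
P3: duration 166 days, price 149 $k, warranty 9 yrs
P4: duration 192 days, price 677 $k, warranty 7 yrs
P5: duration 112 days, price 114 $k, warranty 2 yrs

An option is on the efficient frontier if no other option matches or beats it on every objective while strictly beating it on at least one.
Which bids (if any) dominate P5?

P1

P1: duration 96≤112, price 64≤114, warranty 8≥2 — dominates P5.
Others (P2, P3, P4) are each worse than P5 on at least one objective.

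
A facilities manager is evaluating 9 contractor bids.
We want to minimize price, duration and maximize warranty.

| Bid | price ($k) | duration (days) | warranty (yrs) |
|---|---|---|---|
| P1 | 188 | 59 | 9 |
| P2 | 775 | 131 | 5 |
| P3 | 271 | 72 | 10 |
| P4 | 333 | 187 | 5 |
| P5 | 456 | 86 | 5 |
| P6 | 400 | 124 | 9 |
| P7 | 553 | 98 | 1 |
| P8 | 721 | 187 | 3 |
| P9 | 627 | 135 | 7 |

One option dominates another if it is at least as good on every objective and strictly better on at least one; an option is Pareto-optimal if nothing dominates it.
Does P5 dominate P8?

Yes

P5 vs P8: price 456≤721, duration 86≤187, warranty 5≥3 — P5 is at least as good on every objective with at least one strict improvement.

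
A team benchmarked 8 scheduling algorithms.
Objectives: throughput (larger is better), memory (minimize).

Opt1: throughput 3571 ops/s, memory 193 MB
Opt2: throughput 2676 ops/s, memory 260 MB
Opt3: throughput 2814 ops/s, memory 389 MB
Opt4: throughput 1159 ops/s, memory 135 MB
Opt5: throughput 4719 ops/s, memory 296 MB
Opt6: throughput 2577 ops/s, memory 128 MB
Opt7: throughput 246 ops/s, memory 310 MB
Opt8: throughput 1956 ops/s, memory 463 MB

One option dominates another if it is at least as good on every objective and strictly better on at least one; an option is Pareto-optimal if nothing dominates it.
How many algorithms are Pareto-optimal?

Opt1: not dominated.
Opt2: dominated by Opt1 (throughput 3571≥2676, memory 193≤260).
Opt3: dominated by Opt1 (throughput 3571≥2814, memory 193≤389).
Opt4: dominated by Opt6 (throughput 2577≥1159, memory 128≤135).
Opt5: not dominated (best throughput).
Opt6: not dominated (best memory).
Opt7: dominated by Opt1 (throughput 3571≥246, memory 193≤310).
Opt8: dominated by Opt1 (throughput 3571≥1956, memory 193≤463).
Pareto-optimal: Opt1, Opt5, Opt6 → 3.

3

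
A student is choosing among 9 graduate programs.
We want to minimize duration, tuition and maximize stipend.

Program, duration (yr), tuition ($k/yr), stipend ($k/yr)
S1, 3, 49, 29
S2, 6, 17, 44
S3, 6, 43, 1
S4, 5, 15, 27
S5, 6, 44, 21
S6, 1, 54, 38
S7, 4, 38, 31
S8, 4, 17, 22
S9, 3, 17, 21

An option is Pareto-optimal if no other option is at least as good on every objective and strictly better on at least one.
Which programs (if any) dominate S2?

none

S1: worse on tuition (49 vs 17).
S3: worse on tuition (43 vs 17).
S4: worse on stipend (27 vs 44).
S5: worse on tuition (44 vs 17).
S6: worse on tuition (54 vs 17).
S7: worse on tuition (38 vs 17).
S8: worse on stipend (22 vs 44).
S9: worse on stipend (21 vs 44).
No option dominates S2.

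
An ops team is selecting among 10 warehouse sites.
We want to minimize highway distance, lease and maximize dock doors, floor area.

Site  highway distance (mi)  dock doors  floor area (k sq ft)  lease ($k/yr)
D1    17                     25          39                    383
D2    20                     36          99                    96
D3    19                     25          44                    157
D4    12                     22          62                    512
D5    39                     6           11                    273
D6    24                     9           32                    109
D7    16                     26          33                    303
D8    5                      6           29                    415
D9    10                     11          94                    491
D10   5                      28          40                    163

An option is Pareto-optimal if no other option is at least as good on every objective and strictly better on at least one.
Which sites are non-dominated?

D2, D3, D4, D9, D10

D1: dominated by D10 (highway distance 5≤17, dock doors 28≥25, floor area 40≥39, lease 163≤383).
D2: not dominated (best dock doors).
D3: not dominated.
D4: not dominated.
D5: dominated by D2 (highway distance 20≤39, dock doors 36≥6, floor area 99≥11, lease 96≤273).
D6: dominated by D2 (highway distance 20≤24, dock doors 36≥9, floor area 99≥32, lease 96≤109).
D7: dominated by D10 (highway distance 5≤16, dock doors 28≥26, floor area 40≥33, lease 163≤303).
D8: dominated by D10 (highway distance 5≤5, dock doors 28≥6, floor area 40≥29, lease 163≤415).
D9: not dominated.
D10: not dominated.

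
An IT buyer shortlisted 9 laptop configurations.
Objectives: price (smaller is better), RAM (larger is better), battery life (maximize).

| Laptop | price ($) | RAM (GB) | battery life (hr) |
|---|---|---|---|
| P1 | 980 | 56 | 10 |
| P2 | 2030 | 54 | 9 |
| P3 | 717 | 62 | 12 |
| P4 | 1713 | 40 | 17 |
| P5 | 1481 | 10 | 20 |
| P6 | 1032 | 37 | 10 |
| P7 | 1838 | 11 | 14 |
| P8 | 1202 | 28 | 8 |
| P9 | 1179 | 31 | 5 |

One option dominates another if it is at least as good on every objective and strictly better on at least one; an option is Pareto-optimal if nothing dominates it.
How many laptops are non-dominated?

3

P1: dominated by P3 (price 717≤980, RAM 62≥56, battery life 12≥10).
P2: dominated by P1 (price 980≤2030, RAM 56≥54, battery life 10≥9).
P3: not dominated (best price).
P4: not dominated.
P5: not dominated (best battery life).
P6: dominated by P1 (price 980≤1032, RAM 56≥37, battery life 10≥10).
P7: dominated by P4 (price 1713≤1838, RAM 40≥11, battery life 17≥14).
P8: dominated by P1 (price 980≤1202, RAM 56≥28, battery life 10≥8).
P9: dominated by P1 (price 980≤1179, RAM 56≥31, battery life 10≥5).
Pareto-optimal: P3, P4, P5 → 3.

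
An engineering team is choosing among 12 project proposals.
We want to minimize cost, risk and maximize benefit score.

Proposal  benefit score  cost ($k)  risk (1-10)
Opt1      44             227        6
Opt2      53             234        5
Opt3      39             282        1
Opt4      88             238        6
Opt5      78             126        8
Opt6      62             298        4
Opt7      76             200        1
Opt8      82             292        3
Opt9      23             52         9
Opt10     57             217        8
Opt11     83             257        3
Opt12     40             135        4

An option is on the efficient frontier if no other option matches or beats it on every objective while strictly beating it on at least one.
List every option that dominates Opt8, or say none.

Opt11

Opt11: benefit score 83≥82, cost 257≤292, risk 3≤3 — dominates Opt8.
Others (Opt1, Opt2, Opt3, Opt4, Opt5, Opt6, Opt7, Opt9, Opt10, Opt12) are each worse than Opt8 on at least one objective.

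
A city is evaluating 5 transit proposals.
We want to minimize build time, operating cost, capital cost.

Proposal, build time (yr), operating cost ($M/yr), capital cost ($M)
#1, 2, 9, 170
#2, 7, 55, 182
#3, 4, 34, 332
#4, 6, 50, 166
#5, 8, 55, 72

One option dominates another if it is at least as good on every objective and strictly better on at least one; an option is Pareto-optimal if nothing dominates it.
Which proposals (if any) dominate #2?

#1, #4

#1: build time 2≤7, operating cost 9≤55, capital cost 170≤182 — dominates #2.
#4: build time 6≤7, operating cost 50≤55, capital cost 166≤182 — dominates #2.
Others (#3, #5) are each worse than #2 on at least one objective.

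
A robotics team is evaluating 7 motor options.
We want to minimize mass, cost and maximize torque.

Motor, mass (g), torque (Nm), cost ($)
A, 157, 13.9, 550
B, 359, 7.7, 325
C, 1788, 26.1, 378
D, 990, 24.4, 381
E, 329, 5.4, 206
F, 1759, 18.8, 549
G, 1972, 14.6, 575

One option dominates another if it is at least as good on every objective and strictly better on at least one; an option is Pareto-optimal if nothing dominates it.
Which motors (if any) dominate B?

none

A: worse on cost (550 vs 325).
C: worse on mass (1788 vs 359).
D: worse on mass (990 vs 359).
E: worse on torque (5.4 vs 7.7).
F: worse on mass (1759 vs 359).
G: worse on mass (1972 vs 359).
No option dominates B.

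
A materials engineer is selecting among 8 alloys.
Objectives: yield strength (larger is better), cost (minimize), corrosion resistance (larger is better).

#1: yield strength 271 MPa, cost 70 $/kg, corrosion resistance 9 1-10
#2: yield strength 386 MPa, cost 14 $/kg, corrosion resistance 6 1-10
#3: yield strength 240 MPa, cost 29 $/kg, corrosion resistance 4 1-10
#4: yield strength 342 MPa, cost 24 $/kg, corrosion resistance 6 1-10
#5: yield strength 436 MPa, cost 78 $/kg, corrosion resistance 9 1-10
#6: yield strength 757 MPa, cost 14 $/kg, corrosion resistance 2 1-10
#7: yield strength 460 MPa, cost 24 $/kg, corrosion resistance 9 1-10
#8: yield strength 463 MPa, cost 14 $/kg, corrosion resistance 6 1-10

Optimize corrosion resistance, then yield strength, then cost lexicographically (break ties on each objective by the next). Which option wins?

#7

First maximize corrosion resistance: best is 9, kept {#1, #5, #7}.
Then maximize yield strength: best is 460, kept {#7}.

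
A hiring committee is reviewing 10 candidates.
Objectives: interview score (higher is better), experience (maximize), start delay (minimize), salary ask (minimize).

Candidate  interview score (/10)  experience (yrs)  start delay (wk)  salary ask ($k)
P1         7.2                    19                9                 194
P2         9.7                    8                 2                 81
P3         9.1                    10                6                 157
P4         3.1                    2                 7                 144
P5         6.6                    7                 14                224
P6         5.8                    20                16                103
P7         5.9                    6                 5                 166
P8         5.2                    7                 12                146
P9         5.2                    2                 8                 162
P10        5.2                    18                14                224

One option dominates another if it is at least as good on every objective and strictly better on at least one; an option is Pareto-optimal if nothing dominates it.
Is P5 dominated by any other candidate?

Yes

P1 vs P5: interview score 7.2≥6.6, experience 19≥7, start delay 9≤14, salary ask 194≤224 — P1 is at least as good on every objective and strictly better on at least one, so P1 dominates P5.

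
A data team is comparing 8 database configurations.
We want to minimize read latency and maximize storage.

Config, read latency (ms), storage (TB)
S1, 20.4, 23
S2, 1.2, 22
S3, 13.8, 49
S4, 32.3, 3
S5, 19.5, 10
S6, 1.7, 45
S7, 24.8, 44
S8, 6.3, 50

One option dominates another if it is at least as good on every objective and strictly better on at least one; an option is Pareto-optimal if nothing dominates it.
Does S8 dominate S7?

Yes

S8 vs S7: read latency 6.3≤24.8, storage 50≥44 — S8 is at least as good on every objective with at least one strict improvement.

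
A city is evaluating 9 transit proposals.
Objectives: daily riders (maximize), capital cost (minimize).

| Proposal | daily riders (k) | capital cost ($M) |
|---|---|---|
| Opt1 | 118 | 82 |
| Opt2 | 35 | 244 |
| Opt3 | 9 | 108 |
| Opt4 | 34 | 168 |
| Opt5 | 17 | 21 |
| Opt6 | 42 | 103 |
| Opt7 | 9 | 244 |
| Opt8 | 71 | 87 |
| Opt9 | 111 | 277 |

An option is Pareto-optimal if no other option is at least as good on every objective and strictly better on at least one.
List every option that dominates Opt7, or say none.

Opt1: daily riders 118≥9, capital cost 82≤244 — dominates Opt7.
Opt2: daily riders 35≥9, capital cost 244≤244 — dominates Opt7.
Opt3: daily riders 9≥9, capital cost 108≤244 — dominates Opt7.
Opt4: daily riders 34≥9, capital cost 168≤244 — dominates Opt7.
Opt5: daily riders 17≥9, capital cost 21≤244 — dominates Opt7.
Opt6: daily riders 42≥9, capital cost 103≤244 — dominates Opt7.
Opt8: daily riders 71≥9, capital cost 87≤244 — dominates Opt7.
Others (Opt9) are each worse than Opt7 on at least one objective.

Opt1, Opt2, Opt3, Opt4, Opt5, Opt6, Opt8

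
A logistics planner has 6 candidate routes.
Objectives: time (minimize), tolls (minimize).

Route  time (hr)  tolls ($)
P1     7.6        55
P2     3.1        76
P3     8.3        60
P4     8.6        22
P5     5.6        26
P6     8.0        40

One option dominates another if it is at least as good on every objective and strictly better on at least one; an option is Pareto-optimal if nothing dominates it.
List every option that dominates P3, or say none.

P1, P5, P6

P1: time 7.6≤8.3, tolls 55≤60 — dominates P3.
P5: time 5.6≤8.3, tolls 26≤60 — dominates P3.
P6: time 8.0≤8.3, tolls 40≤60 — dominates P3.
Others (P2, P4) are each worse than P3 on at least one objective.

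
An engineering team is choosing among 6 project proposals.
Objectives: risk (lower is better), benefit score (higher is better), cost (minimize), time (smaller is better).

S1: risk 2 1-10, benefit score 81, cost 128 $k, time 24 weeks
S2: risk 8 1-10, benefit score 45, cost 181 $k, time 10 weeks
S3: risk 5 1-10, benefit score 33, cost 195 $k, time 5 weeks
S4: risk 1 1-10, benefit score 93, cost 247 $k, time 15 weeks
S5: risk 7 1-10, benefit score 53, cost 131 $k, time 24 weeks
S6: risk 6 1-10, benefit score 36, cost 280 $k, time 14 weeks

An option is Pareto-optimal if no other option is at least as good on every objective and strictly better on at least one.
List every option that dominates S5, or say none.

S1

S1: risk 2≤7, benefit score 81≥53, cost 128≤131, time 24≤24 — dominates S5.
Others (S2, S3, S4, S6) are each worse than S5 on at least one objective.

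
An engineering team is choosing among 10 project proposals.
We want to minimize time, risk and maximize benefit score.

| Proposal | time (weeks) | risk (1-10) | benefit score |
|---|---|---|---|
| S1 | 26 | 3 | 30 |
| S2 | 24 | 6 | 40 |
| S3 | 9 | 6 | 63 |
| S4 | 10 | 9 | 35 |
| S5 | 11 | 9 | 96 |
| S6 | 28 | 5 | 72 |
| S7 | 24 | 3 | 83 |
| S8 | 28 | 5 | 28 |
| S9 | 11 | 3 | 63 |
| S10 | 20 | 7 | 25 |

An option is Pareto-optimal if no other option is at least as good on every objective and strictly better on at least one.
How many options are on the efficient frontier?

S1: dominated by S7 (time 24≤26, risk 3≤3, benefit score 83≥30).
S2: dominated by S3 (time 9≤24, risk 6≤6, benefit score 63≥40).
S3: not dominated (best time).
S4: dominated by S3 (time 9≤10, risk 6≤9, benefit score 63≥35).
S5: not dominated (best benefit score).
S6: dominated by S7 (time 24≤28, risk 3≤5, benefit score 83≥72).
S7: not dominated.
S8: dominated by S1 (time 26≤28, risk 3≤5, benefit score 30≥28).
S9: not dominated.
S10: dominated by S3 (time 9≤20, risk 6≤7, benefit score 63≥25).
Pareto-optimal: S3, S5, S7, S9 → 4.

4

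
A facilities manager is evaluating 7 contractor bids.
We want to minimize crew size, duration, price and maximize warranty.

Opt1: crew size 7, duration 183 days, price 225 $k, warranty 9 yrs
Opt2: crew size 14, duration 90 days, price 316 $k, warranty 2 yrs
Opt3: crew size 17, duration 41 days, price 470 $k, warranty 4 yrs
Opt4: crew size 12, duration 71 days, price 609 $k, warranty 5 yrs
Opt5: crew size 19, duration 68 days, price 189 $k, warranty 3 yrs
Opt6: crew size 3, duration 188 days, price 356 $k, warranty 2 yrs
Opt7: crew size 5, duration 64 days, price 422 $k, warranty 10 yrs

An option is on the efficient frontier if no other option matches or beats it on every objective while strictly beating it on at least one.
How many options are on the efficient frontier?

6

Opt1: not dominated.
Opt2: not dominated.
Opt3: not dominated (best duration).
Opt4: dominated by Opt7 (crew size 5≤12, duration 64≤71, price 422≤609, warranty 10≥5).
Opt5: not dominated (best price).
Opt6: not dominated (best crew size).
Opt7: not dominated (best warranty).
Pareto-optimal: Opt1, Opt2, Opt3, Opt5, Opt6, Opt7 → 6.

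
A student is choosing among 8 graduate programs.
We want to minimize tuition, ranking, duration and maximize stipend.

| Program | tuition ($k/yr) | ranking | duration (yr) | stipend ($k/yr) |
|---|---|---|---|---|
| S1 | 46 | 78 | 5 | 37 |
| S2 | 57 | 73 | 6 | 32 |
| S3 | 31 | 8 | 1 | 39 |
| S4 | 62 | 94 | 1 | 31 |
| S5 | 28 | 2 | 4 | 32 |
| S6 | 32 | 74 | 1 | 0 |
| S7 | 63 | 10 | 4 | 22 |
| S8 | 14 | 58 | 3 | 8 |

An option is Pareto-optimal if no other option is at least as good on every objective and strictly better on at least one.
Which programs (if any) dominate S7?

S3, S5

S3: tuition 31≤63, ranking 8≤10, duration 1≤4, stipend 39≥22 — dominates S7.
S5: tuition 28≤63, ranking 2≤10, duration 4≤4, stipend 32≥22 — dominates S7.
Others (S1, S2, S4, S6, S8) are each worse than S7 on at least one objective.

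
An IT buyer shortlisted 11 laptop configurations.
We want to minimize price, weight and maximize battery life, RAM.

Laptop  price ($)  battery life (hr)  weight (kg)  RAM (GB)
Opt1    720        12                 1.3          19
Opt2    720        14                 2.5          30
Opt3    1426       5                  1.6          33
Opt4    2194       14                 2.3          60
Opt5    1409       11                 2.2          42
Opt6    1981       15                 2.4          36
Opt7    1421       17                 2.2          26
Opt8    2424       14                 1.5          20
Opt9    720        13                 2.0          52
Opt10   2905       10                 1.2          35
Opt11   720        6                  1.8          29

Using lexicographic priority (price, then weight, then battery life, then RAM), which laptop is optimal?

First minimize price: best is 720, kept {Opt1, Opt2, Opt9, Opt11}.
Then minimize weight: best is 1.3, kept {Opt1}.

Opt1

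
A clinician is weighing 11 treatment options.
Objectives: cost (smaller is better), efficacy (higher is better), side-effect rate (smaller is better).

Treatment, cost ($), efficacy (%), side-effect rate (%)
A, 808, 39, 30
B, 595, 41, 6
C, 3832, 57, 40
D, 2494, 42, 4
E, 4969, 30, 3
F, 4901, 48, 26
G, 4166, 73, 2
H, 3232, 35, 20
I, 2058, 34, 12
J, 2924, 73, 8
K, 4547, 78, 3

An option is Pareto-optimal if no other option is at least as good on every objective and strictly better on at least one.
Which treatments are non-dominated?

A: dominated by B (cost 595≤808, efficacy 41≥39, side-effect rate 6≤30).
B: not dominated (best cost).
C: dominated by J (cost 2924≤3832, efficacy 73≥57, side-effect rate 8≤40).
D: not dominated.
E: dominated by G (cost 4166≤4969, efficacy 73≥30, side-effect rate 2≤3).
F: dominated by G (cost 4166≤4901, efficacy 73≥48, side-effect rate 2≤26).
G: not dominated (best side-effect rate).
H: dominated by B (cost 595≤3232, efficacy 41≥35, side-effect rate 6≤20).
I: dominated by B (cost 595≤2058, efficacy 41≥34, side-effect rate 6≤12).
J: not dominated.
K: not dominated (best efficacy).

B, D, G, J, K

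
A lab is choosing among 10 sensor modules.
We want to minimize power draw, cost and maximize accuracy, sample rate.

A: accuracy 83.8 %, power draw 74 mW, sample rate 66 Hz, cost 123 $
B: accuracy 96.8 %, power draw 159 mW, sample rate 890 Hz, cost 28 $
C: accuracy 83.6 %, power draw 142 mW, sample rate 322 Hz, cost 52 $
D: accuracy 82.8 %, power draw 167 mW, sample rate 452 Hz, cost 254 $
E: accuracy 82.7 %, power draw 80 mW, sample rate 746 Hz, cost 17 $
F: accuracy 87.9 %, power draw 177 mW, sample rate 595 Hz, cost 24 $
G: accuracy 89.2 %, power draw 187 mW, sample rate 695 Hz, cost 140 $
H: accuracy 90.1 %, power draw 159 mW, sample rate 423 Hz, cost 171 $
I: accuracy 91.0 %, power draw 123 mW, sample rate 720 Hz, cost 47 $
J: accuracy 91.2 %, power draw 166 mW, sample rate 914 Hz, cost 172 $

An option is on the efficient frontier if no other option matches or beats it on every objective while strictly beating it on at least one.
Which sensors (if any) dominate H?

B, I

B: accuracy 96.8≥90.1, power draw 159≤159, sample rate 890≥423, cost 28≤171 — dominates H.
I: accuracy 91.0≥90.1, power draw 123≤159, sample rate 720≥423, cost 47≤171 — dominates H.
Others (A, C, D, E, F, G, J) are each worse than H on at least one objective.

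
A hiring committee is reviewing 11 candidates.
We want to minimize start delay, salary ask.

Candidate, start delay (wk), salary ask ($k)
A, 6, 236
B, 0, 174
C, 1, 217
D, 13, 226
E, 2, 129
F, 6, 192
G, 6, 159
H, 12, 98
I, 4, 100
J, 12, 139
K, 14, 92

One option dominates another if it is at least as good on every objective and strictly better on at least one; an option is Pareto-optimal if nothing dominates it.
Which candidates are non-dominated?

A: dominated by B (start delay 0≤6, salary ask 174≤236).
B: not dominated (best start delay).
C: dominated by B (start delay 0≤1, salary ask 174≤217).
D: dominated by B (start delay 0≤13, salary ask 174≤226).
E: not dominated.
F: dominated by B (start delay 0≤6, salary ask 174≤192).
G: dominated by E (start delay 2≤6, salary ask 129≤159).
H: not dominated.
I: not dominated.
J: dominated by E (start delay 2≤12, salary ask 129≤139).
K: not dominated (best salary ask).

B, E, H, I, K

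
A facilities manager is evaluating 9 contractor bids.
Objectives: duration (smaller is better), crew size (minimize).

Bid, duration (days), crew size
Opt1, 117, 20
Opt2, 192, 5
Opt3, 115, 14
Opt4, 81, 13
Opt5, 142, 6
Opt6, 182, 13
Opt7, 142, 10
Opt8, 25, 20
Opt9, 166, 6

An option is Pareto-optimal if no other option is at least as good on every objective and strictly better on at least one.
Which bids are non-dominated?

Opt2, Opt4, Opt5, Opt8

Opt1: dominated by Opt3 (duration 115≤117, crew size 14≤20).
Opt2: not dominated (best crew size).
Opt3: dominated by Opt4 (duration 81≤115, crew size 13≤14).
Opt4: not dominated.
Opt5: not dominated.
Opt6: dominated by Opt4 (duration 81≤182, crew size 13≤13).
Opt7: dominated by Opt5 (duration 142≤142, crew size 6≤10).
Opt8: not dominated (best duration).
Opt9: dominated by Opt5 (duration 142≤166, crew size 6≤6).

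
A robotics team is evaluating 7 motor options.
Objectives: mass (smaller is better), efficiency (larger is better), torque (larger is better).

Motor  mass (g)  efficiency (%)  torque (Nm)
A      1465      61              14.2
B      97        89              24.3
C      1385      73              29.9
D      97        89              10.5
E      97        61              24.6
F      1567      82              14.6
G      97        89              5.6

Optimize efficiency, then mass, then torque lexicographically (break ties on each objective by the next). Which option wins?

B

First maximize efficiency: best is 89, kept {B, D, G}.
Then minimize mass: best is 97, kept {B, D, G}.
Then maximize torque: best is 24.3, kept {B}.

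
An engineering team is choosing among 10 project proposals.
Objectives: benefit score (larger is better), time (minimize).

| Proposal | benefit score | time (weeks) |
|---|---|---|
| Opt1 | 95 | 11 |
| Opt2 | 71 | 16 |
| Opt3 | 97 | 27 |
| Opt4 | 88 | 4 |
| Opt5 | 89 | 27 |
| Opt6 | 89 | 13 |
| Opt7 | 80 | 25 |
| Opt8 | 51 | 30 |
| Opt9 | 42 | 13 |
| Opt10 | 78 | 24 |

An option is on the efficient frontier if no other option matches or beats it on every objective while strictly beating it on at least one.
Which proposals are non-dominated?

Opt1, Opt3, Opt4

Opt1: not dominated.
Opt2: dominated by Opt1 (benefit score 95≥71, time 11≤16).
Opt3: not dominated (best benefit score).
Opt4: not dominated (best time).
Opt5: dominated by Opt1 (benefit score 95≥89, time 11≤27).
Opt6: dominated by Opt1 (benefit score 95≥89, time 11≤13).
Opt7: dominated by Opt1 (benefit score 95≥80, time 11≤25).
Opt8: dominated by Opt1 (benefit score 95≥51, time 11≤30).
Opt9: dominated by Opt1 (benefit score 95≥42, time 11≤13).
Opt10: dominated by Opt1 (benefit score 95≥78, time 11≤24).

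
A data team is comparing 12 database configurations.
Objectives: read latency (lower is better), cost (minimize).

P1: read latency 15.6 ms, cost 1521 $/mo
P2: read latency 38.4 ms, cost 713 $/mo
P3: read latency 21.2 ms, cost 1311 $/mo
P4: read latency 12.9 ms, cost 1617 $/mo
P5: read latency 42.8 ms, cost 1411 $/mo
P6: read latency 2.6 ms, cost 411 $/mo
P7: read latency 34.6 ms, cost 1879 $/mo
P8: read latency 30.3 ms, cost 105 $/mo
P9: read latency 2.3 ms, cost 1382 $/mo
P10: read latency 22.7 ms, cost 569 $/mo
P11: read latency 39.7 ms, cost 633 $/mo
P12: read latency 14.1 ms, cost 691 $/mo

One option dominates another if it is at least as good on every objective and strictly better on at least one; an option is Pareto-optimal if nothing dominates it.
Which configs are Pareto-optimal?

P1: dominated by P6 (read latency 2.6≤15.6, cost 411≤1521).
P2: dominated by P6 (read latency 2.6≤38.4, cost 411≤713).
P3: dominated by P6 (read latency 2.6≤21.2, cost 411≤1311).
P4: dominated by P6 (read latency 2.6≤12.9, cost 411≤1617).
P5: dominated by P2 (read latency 38.4≤42.8, cost 713≤1411).
P6: not dominated.
P7: dominated by P1 (read latency 15.6≤34.6, cost 1521≤1879).
P8: not dominated (best cost).
P9: not dominated (best read latency).
P10: dominated by P6 (read latency 2.6≤22.7, cost 411≤569).
P11: dominated by P6 (read latency 2.6≤39.7, cost 411≤633).
P12: dominated by P6 (read latency 2.6≤14.1, cost 411≤691).

P6, P8, P9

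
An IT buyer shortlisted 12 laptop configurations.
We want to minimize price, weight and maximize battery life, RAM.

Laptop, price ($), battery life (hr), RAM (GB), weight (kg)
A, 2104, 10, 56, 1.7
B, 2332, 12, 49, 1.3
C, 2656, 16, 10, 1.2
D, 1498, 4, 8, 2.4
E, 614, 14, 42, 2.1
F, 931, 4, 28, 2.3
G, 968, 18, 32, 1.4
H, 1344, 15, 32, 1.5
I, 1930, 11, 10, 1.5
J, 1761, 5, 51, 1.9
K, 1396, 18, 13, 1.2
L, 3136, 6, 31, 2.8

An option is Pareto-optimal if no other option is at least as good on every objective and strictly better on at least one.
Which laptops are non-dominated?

A: not dominated (best RAM).
B: not dominated.
C: dominated by K (price 1396≤2656, battery life 18≥16, RAM 13≥10, weight 1.2≤1.2).
D: dominated by E (price 614≤1498, battery life 14≥4, RAM 42≥8, weight 2.1≤2.4).
E: not dominated (best price).
F: dominated by E (price 614≤931, battery life 14≥4, RAM 42≥28, weight 2.1≤2.3).
G: not dominated.
H: dominated by G (price 968≤1344, battery life 18≥15, RAM 32≥32, weight 1.4≤1.5).
I: dominated by G (price 968≤1930, battery life 18≥11, RAM 32≥10, weight 1.4≤1.5).
J: not dominated.
K: not dominated.
L: dominated by A (price 2104≤3136, battery life 10≥6, RAM 56≥31, weight 1.7≤2.8).

A, B, E, G, J, K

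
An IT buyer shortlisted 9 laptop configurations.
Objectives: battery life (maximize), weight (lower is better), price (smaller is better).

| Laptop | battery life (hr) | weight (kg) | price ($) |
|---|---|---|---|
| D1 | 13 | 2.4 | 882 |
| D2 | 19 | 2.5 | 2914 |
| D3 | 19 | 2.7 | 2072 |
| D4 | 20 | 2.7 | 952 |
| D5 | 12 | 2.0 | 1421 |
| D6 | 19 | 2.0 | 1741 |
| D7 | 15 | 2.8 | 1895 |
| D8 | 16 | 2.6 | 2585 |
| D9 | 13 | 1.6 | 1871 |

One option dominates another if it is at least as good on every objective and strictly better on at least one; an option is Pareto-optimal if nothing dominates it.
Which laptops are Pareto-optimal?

D1, D4, D5, D6, D9

D1: not dominated (best price).
D2: dominated by D6 (battery life 19≥19, weight 2.0≤2.5, price 1741≤2914).
D3: dominated by D4 (battery life 20≥19, weight 2.7≤2.7, price 952≤2072).
D4: not dominated (best battery life).
D5: not dominated.
D6: not dominated.
D7: dominated by D4 (battery life 20≥15, weight 2.7≤2.8, price 952≤1895).
D8: dominated by D6 (battery life 19≥16, weight 2.0≤2.6, price 1741≤2585).
D9: not dominated (best weight).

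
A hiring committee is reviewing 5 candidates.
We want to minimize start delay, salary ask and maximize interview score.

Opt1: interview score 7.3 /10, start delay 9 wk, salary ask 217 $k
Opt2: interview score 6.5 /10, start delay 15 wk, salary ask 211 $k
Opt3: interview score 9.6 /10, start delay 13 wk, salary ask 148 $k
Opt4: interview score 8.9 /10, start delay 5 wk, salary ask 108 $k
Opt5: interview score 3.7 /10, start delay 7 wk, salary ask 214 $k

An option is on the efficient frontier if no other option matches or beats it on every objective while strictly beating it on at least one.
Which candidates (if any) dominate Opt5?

Opt4: interview score 8.9≥3.7, start delay 5≤7, salary ask 108≤214 — dominates Opt5.
Others (Opt1, Opt2, Opt3) are each worse than Opt5 on at least one objective.

Opt4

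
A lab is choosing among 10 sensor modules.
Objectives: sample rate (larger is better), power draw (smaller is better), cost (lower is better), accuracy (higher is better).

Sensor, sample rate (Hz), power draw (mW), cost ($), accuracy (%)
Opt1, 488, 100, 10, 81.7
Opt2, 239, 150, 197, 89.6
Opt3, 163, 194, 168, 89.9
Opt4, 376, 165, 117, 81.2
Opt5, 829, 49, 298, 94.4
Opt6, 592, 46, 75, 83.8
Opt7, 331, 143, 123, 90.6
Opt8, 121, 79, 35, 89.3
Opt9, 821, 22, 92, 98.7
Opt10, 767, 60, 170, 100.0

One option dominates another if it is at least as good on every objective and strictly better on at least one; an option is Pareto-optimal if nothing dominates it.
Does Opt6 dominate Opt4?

Yes

Opt6 vs Opt4: sample rate 592≥376, power draw 46≤165, cost 75≤117, accuracy 83.8≥81.2 — Opt6 is at least as good on every objective with at least one strict improvement.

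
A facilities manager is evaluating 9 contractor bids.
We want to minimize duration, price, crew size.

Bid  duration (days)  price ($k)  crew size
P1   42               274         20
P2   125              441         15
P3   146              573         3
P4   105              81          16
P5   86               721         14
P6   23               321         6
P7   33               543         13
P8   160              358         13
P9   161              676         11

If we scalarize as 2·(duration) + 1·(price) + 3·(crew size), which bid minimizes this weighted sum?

P4

P1: 2·42 + 1·274 + 3·20 = 418
P2: 2·125 + 1·441 + 3·15 = 736
P3: 2·146 + 1·573 + 3·3 = 874
P4: 2·105 + 1·81 + 3·16 = 339
P5: 2·86 + 1·721 + 3·14 = 935
P6: 2·23 + 1·321 + 3·6 = 385
P7: 2·33 + 1·543 + 3·13 = 648
P8: 2·160 + 1·358 + 3·13 = 717
P9: 2·161 + 1·676 + 3·11 = 1031
Lowest: P4 at 339.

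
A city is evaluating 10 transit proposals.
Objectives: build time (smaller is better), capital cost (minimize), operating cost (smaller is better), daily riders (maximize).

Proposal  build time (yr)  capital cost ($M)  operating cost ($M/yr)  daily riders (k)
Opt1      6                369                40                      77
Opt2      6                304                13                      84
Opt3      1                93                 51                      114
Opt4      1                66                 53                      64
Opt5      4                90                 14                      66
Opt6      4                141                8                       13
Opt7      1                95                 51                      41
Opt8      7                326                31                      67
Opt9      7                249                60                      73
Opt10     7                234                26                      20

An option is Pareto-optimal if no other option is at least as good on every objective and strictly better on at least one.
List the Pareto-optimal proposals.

Opt1: dominated by Opt2 (build time 6≤6, capital cost 304≤369, operating cost 13≤40, daily riders 84≥77).
Opt2: not dominated.
Opt3: not dominated (best daily riders).
Opt4: not dominated (best capital cost).
Opt5: not dominated.
Opt6: not dominated (best operating cost).
Opt7: dominated by Opt3 (build time 1≤1, capital cost 93≤95, operating cost 51≤51, daily riders 114≥41).
Opt8: dominated by Opt2 (build time 6≤7, capital cost 304≤326, operating cost 13≤31, daily riders 84≥67).
Opt9: dominated by Opt3 (build time 1≤7, capital cost 93≤249, operating cost 51≤60, daily riders 114≥73).
Opt10: dominated by Opt5 (build time 4≤7, capital cost 90≤234, operating cost 14≤26, daily riders 66≥20).

Opt2, Opt3, Opt4, Opt5, Opt6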